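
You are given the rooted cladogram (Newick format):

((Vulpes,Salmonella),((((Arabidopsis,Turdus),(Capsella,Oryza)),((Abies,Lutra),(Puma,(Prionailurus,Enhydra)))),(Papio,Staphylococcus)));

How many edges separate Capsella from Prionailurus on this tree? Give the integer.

The MRCA of Capsella and Prionailurus is the node subtending (((Arabidopsis,Turdus),(Capsella,Oryza)),((Abies,Lutra),(Puma,(Prionailurus,Enhydra)))).
From Capsella up to that node: 3 branches. From Prionailurus up to the same node: 4 branches. Total: 3 + 4 = 7.

7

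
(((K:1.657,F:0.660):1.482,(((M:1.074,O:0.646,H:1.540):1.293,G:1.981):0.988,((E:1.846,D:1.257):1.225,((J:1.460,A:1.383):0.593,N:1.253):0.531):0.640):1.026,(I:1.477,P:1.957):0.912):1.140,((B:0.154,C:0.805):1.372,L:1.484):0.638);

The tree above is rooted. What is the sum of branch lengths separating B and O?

The path runs B → … → MRCA → … → O; the MRCA is the root of the tree.
Branch lengths along that path: 0.154 + 1.372 + 0.638 + 1.140 + 1.026 + 0.988 + 1.293 + 0.646 = 7.257.

7.257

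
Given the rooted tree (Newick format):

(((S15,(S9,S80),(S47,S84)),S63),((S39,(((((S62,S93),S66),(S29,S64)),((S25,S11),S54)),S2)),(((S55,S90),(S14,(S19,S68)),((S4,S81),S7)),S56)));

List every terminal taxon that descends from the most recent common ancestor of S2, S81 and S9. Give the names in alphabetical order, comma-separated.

Tracing S2: it sits inside (((((S62,S93),S66),(S29,S64)),((S25,S11),S54)),S2).
Tracing S81: it sits inside (S4,S81).
Tracing S9: it sits inside (S9,S80).
The smallest clade enclosing all 3 is the whole tree (their MRCA is the root), so the answer is all 25 tips in alphabetical order.

S11, S14, S15, S19, S2, S25, S29, S39, S4, S47, S54, S55, S56, S62, S63, S64, S66, S68, S7, S80, S81, S84, S9, S90, S93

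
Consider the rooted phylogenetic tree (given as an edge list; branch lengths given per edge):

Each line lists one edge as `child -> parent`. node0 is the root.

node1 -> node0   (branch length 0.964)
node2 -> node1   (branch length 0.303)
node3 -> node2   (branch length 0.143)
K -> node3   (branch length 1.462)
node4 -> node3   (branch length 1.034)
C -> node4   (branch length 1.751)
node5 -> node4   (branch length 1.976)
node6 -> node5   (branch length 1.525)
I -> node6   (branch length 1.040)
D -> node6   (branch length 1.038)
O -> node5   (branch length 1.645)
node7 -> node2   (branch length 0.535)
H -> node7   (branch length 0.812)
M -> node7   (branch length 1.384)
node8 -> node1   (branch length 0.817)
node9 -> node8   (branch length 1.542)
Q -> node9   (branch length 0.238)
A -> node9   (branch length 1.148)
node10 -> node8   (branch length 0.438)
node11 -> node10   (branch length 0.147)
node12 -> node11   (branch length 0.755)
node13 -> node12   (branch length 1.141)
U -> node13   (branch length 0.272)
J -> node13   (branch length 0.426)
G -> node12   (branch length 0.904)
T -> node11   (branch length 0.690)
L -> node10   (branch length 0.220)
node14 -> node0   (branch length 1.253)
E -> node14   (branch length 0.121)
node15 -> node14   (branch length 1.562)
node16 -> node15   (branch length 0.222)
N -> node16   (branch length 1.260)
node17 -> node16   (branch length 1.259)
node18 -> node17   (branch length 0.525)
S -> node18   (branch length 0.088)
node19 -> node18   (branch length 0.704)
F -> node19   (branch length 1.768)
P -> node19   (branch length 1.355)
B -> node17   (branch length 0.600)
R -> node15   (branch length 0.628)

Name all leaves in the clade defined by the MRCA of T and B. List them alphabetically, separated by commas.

A, B, C, D, E, F, G, H, I, J, K, L, M, N, O, P, Q, R, S, T, U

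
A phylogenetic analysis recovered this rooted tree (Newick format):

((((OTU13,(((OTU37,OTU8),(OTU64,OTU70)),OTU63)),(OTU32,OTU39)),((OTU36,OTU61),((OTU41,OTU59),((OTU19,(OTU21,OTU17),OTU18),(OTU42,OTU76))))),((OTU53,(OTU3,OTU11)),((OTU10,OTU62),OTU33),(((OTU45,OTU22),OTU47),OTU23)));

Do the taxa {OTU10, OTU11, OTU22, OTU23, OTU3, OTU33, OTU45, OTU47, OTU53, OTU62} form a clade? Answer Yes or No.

The most recent common ancestor of these taxa subtends ((OTU53,(OTU3,OTU11)),((OTU10,OTU62),OTU33),(((OTU45,OTU22),OTU47),OTU23)).
That clade has exactly 10 tips — every listed taxon and nothing else — so the group is monophyletic.

Yes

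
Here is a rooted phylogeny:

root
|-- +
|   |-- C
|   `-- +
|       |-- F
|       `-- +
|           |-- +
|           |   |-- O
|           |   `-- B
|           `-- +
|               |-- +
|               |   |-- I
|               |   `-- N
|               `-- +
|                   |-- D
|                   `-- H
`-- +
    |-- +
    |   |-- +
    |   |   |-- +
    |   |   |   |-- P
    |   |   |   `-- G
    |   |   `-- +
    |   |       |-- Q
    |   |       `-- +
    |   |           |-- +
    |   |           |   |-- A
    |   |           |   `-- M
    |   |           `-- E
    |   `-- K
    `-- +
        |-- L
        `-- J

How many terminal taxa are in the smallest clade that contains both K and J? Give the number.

The MRCA of K and J is the node subtending ((((P,G),(Q,((A,M),E))),K),(L,J)).
That clade contains 9 terminal taxa: A, E, G, J, K, L, M, P, Q.

9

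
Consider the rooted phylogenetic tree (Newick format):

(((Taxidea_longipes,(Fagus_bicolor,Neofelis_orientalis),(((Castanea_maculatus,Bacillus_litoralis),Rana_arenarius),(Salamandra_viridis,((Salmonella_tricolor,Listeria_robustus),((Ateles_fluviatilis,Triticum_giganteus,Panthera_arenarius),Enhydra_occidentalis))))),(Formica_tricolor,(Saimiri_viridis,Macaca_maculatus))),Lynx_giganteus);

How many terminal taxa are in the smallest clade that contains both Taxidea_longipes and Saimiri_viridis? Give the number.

16

The MRCA of Taxidea_longipes and Saimiri_viridis is the node subtending ((Taxidea_longipes,(Fagus_bicolor,Neofelis_orientalis),(((Castanea_maculatus,Bacillus_litoralis),Rana_arenarius),(Salamandra_viridis,((Salmonella_tricolor,Listeria_robustus),((Ateles_fluviatilis,Triticum_giganteus,Panthera_arenarius),Enhydra_occidentalis))))),(Formica_tricolor,(Saimiri_viridis,Macaca_maculatus))).
That clade contains 16 terminal taxa: Ateles_fluviatilis, Bacillus_litoralis, Castanea_maculatus, Enhydra_occidentalis, Fagus_bicolor, Formica_tricolor, Listeria_robustus, Macaca_maculatus, Neofelis_orientalis, Panthera_arenarius, Rana_arenarius, Saimiri_viridis, Salamandra_viridis, Salmonella_tricolor, Taxidea_longipes, Triticum_giganteus.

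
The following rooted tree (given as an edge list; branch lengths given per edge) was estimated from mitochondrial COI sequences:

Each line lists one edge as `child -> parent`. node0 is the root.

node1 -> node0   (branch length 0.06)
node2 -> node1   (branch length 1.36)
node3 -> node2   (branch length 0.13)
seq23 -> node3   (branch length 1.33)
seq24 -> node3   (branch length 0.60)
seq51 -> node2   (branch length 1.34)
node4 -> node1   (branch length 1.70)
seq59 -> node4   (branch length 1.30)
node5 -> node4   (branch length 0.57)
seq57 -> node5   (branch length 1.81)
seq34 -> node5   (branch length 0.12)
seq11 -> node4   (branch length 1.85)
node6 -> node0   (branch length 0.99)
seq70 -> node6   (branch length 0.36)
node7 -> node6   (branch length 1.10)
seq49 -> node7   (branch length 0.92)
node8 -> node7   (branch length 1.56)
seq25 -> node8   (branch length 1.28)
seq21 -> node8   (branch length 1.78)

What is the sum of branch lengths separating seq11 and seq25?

The path runs seq11 → … → MRCA → … → seq25; the MRCA is the root of the tree.
Branch lengths along that path: 1.85 + 1.70 + 0.06 + 0.99 + 1.10 + 1.56 + 1.28 = 8.54.

8.54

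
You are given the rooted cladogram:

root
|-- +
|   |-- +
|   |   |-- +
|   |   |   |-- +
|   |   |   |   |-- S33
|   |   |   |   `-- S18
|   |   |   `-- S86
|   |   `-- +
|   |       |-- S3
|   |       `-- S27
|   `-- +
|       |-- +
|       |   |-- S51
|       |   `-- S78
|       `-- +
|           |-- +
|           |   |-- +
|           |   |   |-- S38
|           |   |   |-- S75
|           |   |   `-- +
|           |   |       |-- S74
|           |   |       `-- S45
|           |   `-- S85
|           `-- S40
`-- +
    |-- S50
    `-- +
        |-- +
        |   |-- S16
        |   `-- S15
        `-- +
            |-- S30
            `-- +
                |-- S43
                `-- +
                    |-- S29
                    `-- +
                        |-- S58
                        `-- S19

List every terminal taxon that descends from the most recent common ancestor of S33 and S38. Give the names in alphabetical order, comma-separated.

Tracing S33: it sits inside (S33,S18).
Tracing S38: it sits inside (S38,S75,(S74,S45)).
The smallest clade enclosing both is ((((S33,S18),S86),(S3,S27)),((S51,S78),(((S38,S75,(S74,S45)),S85),S40))); the answer is its 13 terminal taxa in alphabetical order.

S18, S27, S3, S33, S38, S40, S45, S51, S74, S75, S78, S85, S86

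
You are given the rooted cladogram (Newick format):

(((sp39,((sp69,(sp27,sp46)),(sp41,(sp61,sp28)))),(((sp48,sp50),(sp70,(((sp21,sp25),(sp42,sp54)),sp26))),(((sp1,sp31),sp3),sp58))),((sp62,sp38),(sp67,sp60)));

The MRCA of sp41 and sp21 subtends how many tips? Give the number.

The MRCA of sp41 and sp21 is the node subtending ((sp39,((sp69,(sp27,sp46)),(sp41,(sp61,sp28)))),(((sp48,sp50),(sp70,(((sp21,sp25),(sp42,sp54)),sp26))),(((sp1,sp31),sp3),sp58))).
That clade contains 19 terminal taxa: sp1, sp21, sp25, sp26, sp27, sp28, sp3, sp31, sp39, sp41, sp42, sp46, sp48, sp50, sp54, sp58, sp61, sp69, sp70.

19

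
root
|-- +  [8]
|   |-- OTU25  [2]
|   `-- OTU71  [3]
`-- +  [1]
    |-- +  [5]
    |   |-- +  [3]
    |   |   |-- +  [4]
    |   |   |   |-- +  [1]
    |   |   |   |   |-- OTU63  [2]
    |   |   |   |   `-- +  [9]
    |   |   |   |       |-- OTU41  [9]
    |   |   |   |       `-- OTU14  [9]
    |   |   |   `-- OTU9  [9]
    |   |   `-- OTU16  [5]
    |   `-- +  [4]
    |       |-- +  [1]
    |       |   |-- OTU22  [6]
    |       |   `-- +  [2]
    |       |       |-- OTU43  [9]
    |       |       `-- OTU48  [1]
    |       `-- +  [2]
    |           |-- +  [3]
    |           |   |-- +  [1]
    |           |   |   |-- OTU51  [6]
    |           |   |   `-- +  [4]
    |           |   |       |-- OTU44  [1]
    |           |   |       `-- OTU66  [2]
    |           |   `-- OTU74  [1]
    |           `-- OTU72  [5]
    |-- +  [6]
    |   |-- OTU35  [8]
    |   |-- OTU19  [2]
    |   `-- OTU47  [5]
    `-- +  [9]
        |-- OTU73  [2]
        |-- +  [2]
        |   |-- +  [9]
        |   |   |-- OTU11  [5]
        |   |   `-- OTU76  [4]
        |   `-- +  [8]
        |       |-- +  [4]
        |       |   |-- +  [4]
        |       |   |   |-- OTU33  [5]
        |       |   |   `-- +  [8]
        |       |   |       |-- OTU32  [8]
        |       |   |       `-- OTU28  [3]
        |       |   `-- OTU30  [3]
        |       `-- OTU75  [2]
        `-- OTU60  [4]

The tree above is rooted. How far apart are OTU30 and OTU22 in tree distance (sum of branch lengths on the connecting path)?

The path runs OTU30 → … → MRCA → … → OTU22; the MRCA is the node subtending (((((OTU63,(OTU41,OTU14)),OTU9),OTU16),((OTU22,(OTU43,OTU48)),(((OTU51,(OTU44,OTU66)),OTU74),OTU72))),(OTU35,OTU19,OTU47),(OTU73,((OTU11,OTU76),(((OTU33,(OTU32,OTU28)),OTU30),OTU75)),OTU60)).
Branch lengths along that path: 3 + 4 + 8 + 2 + 9 + 5 + 4 + 1 + 6 = 42.

42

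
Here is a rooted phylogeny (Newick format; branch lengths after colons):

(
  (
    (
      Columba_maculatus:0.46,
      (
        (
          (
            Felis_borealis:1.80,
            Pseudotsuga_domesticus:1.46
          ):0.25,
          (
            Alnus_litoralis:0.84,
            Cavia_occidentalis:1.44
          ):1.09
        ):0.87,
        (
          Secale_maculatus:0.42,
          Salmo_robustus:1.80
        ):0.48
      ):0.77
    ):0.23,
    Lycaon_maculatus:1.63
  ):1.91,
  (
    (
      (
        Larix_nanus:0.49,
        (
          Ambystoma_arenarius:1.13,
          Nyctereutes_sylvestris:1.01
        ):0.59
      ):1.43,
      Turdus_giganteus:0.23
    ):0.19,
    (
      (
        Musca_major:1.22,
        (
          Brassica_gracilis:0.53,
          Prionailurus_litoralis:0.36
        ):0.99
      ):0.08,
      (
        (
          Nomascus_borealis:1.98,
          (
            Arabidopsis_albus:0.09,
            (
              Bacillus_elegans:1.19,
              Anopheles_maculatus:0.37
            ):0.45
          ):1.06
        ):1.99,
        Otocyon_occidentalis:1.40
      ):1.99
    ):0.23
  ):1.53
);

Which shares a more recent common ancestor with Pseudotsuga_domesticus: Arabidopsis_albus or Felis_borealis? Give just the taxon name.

Felis_borealis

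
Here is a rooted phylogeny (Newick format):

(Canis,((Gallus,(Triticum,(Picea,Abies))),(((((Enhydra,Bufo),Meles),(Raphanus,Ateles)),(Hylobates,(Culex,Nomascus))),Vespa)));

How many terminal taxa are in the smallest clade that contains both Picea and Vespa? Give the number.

The MRCA of Picea and Vespa is the node subtending ((Gallus,(Triticum,(Picea,Abies))),(((((Enhydra,Bufo),Meles),(Raphanus,Ateles)),(Hylobates,(Culex,Nomascus))),Vespa)).
That clade contains 13 terminal taxa: Abies, Ateles, Bufo, Culex, Enhydra, Gallus, Hylobates, Meles, Nomascus, Picea, Raphanus, Triticum, Vespa.

13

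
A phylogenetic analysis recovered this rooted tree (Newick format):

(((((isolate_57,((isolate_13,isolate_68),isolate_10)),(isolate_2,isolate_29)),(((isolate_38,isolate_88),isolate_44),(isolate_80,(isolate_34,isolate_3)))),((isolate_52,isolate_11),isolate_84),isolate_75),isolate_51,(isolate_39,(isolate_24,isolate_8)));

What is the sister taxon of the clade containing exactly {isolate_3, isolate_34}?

isolate_80

The clade containing exactly {isolate_3, isolate_34} attaches to the tree at the node subtending (isolate_80,(isolate_34,isolate_3)).
The other lineage descending from that same node — the sister group — is the single tip isolate_80.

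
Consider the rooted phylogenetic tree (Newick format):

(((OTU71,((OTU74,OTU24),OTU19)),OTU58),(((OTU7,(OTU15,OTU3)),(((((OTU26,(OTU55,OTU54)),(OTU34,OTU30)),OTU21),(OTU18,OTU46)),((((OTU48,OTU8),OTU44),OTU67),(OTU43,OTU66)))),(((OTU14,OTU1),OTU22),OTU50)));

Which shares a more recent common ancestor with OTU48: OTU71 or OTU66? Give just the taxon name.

The MRCA of OTU48 and OTU66 subtends ((((OTU48,OTU8),OTU44),OTU67),(OTU43,OTU66)) (6 taxa).
The MRCA of OTU48 and OTU71 is the root, subtending the entire tree (26 taxa).
The first is nested inside the second, so OTU48 shares a more recent common ancestor with OTU66.

OTU66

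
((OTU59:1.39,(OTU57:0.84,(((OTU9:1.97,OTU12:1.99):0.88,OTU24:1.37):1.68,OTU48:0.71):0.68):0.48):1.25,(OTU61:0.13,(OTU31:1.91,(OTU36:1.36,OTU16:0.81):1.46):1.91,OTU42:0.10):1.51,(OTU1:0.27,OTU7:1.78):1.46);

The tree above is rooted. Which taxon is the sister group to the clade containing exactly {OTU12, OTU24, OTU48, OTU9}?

OTU57

The clade containing exactly {OTU12, OTU24, OTU48, OTU9} attaches to the tree at the node subtending (OTU57,(((OTU9,OTU12),OTU24),OTU48)).
The other lineage descending from that same node — the sister group — is the single tip OTU57.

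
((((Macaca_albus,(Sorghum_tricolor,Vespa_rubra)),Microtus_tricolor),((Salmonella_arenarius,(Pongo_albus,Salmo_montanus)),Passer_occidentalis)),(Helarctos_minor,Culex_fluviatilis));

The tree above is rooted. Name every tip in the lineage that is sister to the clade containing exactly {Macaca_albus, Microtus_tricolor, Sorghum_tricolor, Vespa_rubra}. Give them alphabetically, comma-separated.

Passer_occidentalis, Pongo_albus, Salmo_montanus, Salmonella_arenarius

The clade containing exactly {Macaca_albus, Microtus_tricolor, Sorghum_tricolor, Vespa_rubra} attaches to the tree at the node subtending (((Macaca_albus,(Sorghum_tricolor,Vespa_rubra)),Microtus_tricolor),((Salmonella_arenarius,(Pongo_albus,Salmo_montanus)),Passer_occidentalis)).
The other lineage descending from that same node — the sister group — is ((Salmonella_arenarius,(Pongo_albus,Salmo_montanus)),Passer_occidentalis); its 4 tips in alphabetical order are the answer.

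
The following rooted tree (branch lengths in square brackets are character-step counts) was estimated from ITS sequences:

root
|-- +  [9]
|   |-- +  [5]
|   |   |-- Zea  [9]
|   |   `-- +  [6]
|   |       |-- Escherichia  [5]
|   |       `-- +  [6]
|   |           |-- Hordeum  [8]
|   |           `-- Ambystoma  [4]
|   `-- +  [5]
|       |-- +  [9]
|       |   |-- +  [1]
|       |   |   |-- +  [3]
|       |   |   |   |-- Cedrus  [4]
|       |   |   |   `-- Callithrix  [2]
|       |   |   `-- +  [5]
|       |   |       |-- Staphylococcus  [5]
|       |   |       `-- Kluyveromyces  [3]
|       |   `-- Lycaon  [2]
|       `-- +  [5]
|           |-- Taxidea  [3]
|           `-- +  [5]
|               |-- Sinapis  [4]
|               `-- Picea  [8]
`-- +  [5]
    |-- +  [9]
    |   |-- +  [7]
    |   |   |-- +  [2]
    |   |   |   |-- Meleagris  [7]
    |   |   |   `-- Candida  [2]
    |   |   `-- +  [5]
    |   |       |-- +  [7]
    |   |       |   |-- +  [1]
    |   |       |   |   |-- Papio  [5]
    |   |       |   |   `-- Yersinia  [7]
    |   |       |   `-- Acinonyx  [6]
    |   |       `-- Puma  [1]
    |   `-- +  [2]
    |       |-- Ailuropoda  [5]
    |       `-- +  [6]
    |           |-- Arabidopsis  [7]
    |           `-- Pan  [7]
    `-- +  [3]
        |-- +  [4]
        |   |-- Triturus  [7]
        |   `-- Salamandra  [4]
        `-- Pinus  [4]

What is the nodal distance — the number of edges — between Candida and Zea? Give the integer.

8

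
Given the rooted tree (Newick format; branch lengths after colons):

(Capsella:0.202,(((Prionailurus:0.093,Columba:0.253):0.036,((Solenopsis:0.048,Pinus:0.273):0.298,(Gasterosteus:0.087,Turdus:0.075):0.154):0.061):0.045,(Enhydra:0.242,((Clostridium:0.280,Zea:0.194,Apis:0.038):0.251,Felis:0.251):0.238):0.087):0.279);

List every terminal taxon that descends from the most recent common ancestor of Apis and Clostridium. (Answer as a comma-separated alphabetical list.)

Apis, Clostridium, Zea

Tracing Apis: it sits inside (Clostridium,Zea,Apis).
Tracing Clostridium: it sits inside (Clostridium,Zea,Apis).
The smallest clade enclosing both is (Clostridium,Zea,Apis); the answer is its 3 terminal taxa in alphabetical order.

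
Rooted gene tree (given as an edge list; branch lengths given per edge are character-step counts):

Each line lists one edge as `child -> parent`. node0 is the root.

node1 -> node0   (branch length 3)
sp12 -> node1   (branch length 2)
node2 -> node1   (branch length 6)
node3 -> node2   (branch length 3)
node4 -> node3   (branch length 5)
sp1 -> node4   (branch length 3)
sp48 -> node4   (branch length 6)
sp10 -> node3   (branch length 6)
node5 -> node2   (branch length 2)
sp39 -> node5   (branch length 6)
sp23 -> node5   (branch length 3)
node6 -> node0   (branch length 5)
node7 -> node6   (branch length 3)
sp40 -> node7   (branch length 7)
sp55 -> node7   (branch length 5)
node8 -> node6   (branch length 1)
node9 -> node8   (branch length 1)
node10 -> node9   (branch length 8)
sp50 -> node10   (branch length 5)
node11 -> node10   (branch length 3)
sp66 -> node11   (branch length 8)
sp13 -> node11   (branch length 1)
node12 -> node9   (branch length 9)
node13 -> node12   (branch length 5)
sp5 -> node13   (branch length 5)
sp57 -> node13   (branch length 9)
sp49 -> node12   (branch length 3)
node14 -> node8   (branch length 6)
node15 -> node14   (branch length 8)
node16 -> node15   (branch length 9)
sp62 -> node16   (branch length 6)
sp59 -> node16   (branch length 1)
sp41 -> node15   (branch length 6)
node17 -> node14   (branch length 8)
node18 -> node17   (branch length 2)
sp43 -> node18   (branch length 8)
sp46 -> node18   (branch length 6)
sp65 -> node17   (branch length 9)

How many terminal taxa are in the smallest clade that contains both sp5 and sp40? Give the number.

14

The MRCA of sp5 and sp40 is the node subtending ((sp40,sp55),(((sp50,(sp66,sp13)),((sp5,sp57),sp49)),(((sp62,sp59),sp41),((sp43,sp46),sp65)))).
That clade contains 14 terminal taxa: sp13, sp40, sp41, sp43, sp46, sp49, sp5, sp50, sp55, sp57, sp59, sp62, sp65, sp66.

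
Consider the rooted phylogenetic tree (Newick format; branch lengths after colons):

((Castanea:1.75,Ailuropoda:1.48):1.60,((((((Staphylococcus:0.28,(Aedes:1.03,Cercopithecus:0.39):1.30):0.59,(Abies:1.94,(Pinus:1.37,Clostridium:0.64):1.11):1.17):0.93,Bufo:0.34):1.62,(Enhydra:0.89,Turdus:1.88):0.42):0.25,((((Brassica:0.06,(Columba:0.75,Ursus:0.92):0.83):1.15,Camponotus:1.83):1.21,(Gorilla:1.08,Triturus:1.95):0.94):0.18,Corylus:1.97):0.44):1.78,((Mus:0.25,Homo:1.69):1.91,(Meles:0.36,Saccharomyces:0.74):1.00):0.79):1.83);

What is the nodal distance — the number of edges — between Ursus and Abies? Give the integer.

11

The MRCA of Ursus and Abies is the node subtending (((((Staphylococcus,(Aedes,Cercopithecus)),(Abies,(Pinus,Clostridium))),Bufo),(Enhydra,Turdus)),((((Brassica,(Columba,Ursus)),Camponotus),(Gorilla,Triturus)),Corylus)).
From Ursus up to that node: 6 branches. From Abies up to the same node: 5 branches. Total: 6 + 5 = 11.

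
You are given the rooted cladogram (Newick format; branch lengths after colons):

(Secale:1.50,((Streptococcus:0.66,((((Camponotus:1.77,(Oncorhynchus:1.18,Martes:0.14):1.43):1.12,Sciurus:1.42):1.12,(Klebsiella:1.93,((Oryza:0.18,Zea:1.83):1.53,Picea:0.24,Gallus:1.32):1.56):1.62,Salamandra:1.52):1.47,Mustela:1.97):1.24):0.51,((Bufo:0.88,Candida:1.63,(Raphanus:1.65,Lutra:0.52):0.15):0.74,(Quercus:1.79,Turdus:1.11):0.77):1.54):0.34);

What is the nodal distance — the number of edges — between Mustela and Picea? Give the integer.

5

The MRCA of Mustela and Picea is the node subtending ((((Camponotus,(Oncorhynchus,Martes)),Sciurus),(Klebsiella,((Oryza,Zea),Picea,Gallus)),Salamandra),Mustela).
From Mustela up to that node: 1 branch. From Picea up to the same node: 4 branches. Total: 1 + 4 = 5.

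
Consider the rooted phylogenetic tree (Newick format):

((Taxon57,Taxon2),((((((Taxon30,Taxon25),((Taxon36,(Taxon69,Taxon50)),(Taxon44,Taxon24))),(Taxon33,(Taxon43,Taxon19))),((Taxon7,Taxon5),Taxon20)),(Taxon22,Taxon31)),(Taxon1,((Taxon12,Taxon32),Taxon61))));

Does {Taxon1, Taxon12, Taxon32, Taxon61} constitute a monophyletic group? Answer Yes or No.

Yes

The most recent common ancestor of these taxa subtends (Taxon1,((Taxon12,Taxon32),Taxon61)).
That clade has exactly 4 tips — every listed taxon and nothing else — so the group is monophyletic.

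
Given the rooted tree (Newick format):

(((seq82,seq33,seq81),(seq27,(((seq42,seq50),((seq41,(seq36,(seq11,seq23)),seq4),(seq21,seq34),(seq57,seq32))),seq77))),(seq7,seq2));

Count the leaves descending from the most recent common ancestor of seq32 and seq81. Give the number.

16

The MRCA of seq32 and seq81 is the node subtending ((seq82,seq33,seq81),(seq27,(((seq42,seq50),((seq41,(seq36,(seq11,seq23)),seq4),(seq21,seq34),(seq57,seq32))),seq77))).
That clade contains 16 terminal taxa: seq11, seq21, seq23, seq27, seq32, seq33, seq34, seq36, seq4, seq41, seq42, seq50, seq57, seq77, seq81, seq82.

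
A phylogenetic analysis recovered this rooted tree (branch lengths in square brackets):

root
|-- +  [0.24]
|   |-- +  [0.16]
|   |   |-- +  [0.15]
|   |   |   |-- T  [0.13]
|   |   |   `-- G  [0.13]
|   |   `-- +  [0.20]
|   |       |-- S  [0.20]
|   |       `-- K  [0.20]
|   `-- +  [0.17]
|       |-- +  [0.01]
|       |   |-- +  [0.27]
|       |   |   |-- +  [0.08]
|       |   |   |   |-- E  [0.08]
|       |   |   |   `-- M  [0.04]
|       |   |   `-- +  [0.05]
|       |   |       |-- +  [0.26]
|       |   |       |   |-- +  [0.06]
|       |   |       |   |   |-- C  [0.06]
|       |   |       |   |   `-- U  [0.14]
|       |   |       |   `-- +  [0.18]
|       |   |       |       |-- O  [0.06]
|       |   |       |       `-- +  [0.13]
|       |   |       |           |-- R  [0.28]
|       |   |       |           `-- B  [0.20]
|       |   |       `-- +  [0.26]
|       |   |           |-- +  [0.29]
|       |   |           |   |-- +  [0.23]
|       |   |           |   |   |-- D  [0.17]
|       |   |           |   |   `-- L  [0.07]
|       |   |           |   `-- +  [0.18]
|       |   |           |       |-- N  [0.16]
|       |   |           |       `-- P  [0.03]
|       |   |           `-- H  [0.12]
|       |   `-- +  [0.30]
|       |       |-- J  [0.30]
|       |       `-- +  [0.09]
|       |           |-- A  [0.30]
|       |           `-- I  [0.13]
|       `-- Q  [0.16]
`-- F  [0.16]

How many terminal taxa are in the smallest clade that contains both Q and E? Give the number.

16

The MRCA of Q and E is the node subtending ((((E,M),(((C,U),(O,(R,B))),(((D,L),(N,P)),H))),(J,(A,I))),Q).
That clade contains 16 terminal taxa: A, B, C, D, E, H, I, J, L, M, N, O, P, Q, R, U.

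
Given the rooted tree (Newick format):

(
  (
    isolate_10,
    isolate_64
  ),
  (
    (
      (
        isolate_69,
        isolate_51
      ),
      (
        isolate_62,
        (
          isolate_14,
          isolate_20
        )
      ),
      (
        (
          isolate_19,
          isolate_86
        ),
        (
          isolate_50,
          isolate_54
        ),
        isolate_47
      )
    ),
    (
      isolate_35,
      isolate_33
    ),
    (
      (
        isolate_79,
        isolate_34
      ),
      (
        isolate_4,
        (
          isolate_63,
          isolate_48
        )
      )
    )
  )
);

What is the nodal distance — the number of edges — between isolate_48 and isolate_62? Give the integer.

7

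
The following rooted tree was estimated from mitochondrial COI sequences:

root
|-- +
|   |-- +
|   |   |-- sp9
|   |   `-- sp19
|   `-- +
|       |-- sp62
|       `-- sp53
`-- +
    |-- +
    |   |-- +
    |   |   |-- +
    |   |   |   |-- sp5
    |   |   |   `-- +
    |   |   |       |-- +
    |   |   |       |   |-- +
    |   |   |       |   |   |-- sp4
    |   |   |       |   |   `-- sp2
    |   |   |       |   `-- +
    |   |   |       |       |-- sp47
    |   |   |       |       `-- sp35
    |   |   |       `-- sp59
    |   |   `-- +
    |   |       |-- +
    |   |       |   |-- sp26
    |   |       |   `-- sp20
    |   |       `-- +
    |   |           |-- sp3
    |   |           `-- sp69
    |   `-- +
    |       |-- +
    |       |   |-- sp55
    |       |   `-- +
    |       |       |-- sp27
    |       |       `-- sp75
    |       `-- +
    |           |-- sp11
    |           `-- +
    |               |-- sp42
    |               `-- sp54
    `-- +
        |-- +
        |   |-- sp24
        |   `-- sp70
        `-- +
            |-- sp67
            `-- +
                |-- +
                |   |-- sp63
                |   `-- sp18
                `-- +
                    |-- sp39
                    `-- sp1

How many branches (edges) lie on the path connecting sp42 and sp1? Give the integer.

The MRCA of sp42 and sp1 is the node subtending ((((sp5,(((sp4,sp2),(sp47,sp35)),sp59)),((sp26,sp20),(sp3,sp69))),((sp55,(sp27,sp75)),(sp11,(sp42,sp54)))),((sp24,sp70),(sp67,((sp63,sp18),(sp39,sp1))))).
From sp42 up to that node: 5 branches. From sp1 up to the same node: 5 branches. Total: 5 + 5 = 10.

10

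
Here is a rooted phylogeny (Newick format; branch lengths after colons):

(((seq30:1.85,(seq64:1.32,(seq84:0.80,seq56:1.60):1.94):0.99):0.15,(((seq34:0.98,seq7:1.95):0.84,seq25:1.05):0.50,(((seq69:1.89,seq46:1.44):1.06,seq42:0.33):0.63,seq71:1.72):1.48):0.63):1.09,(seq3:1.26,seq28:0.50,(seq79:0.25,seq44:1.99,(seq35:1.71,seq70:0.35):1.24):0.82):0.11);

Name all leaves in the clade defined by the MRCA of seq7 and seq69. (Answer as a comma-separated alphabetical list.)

Tracing seq7: it sits inside (seq34,seq7).
Tracing seq69: it sits inside (seq69,seq46).
The smallest clade enclosing both is (((seq34,seq7),seq25),(((seq69,seq46),seq42),seq71)); the answer is its 7 terminal taxa in alphabetical order.

seq25, seq34, seq42, seq46, seq69, seq7, seq71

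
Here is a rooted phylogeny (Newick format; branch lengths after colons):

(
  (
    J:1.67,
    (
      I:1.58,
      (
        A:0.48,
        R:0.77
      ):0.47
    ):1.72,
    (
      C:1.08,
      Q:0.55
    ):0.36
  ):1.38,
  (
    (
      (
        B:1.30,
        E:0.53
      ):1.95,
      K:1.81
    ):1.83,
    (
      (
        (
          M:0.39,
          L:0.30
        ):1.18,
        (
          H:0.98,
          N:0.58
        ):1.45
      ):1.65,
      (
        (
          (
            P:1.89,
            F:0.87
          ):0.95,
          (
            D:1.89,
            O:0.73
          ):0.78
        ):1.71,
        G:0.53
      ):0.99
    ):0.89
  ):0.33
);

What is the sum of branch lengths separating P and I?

The path runs P → … → MRCA → … → I; the MRCA is the root of the tree.
Branch lengths along that path: 1.89 + 0.95 + 1.71 + 0.99 + 0.89 + 0.33 + 1.38 + 1.72 + 1.58 = 11.44.

11.44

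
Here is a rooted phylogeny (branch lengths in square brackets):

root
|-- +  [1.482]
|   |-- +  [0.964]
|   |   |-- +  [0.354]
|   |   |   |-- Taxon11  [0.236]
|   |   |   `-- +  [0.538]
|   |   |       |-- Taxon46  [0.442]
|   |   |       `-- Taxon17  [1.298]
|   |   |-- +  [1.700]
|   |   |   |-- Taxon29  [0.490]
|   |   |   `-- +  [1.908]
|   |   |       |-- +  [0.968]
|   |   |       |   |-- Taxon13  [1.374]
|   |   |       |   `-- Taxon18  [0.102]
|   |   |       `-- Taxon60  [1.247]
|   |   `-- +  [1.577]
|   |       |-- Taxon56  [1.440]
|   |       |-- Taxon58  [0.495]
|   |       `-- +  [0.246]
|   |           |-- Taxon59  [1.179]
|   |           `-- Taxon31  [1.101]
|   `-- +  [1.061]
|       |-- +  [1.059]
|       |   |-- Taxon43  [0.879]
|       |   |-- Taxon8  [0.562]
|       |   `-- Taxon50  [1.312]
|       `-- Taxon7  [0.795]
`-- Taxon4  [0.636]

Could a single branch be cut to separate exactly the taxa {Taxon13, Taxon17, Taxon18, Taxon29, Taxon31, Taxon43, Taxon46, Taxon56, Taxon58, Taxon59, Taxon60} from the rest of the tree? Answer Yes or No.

The MRCA of the listed taxa subtends (((Taxon11,(Taxon46,Taxon17)),(Taxon29,((Taxon13,Taxon18),Taxon60)),(Taxon56,Taxon58,(Taxon59,Taxon31))),((Taxon43,Taxon8,Taxon50),Taxon7)).
That clade also contains Taxon11, Taxon50, Taxon7, Taxon8, which are not in the proposed group, so the group is not monophyletic.

No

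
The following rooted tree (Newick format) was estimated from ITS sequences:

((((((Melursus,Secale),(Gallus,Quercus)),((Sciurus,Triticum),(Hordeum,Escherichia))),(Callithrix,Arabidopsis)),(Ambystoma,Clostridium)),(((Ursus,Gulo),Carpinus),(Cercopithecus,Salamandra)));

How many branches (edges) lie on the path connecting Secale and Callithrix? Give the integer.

6

The MRCA of Secale and Callithrix is the node subtending ((((Melursus,Secale),(Gallus,Quercus)),((Sciurus,Triticum),(Hordeum,Escherichia))),(Callithrix,Arabidopsis)).
From Secale up to that node: 4 branches. From Callithrix up to the same node: 2 branches. Total: 4 + 2 = 6.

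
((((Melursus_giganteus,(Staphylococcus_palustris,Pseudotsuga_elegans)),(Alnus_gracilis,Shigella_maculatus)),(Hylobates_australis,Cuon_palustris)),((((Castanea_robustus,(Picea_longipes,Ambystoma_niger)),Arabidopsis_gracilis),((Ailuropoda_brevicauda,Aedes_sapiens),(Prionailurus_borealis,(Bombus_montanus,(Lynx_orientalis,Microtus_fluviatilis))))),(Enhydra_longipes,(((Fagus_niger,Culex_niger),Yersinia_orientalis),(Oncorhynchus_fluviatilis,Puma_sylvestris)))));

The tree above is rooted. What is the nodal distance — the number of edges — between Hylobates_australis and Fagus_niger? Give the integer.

The MRCA of Hylobates_australis and Fagus_niger is the root of the tree.
From Hylobates_australis up to that node: 3 branches. From Fagus_niger up to the same node: 6 branches. Total: 3 + 6 = 9.

9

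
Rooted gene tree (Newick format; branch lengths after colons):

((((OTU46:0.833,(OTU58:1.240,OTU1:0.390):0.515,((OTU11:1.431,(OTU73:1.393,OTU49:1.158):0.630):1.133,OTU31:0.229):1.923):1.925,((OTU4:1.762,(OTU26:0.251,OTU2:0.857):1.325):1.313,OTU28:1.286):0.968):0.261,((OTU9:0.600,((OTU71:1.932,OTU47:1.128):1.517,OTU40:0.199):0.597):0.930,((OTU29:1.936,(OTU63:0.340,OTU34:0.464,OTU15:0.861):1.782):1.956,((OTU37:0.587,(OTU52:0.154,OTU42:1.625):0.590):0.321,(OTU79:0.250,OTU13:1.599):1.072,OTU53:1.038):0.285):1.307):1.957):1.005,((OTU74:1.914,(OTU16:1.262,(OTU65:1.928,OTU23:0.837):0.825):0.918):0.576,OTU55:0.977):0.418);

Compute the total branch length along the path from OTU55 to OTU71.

The path runs OTU55 → … → MRCA → … → OTU71; the MRCA is the root of the tree.
Branch lengths along that path: 0.977 + 0.418 + 1.005 + 1.957 + 0.930 + 0.597 + 1.517 + 1.932 = 9.333.

9.333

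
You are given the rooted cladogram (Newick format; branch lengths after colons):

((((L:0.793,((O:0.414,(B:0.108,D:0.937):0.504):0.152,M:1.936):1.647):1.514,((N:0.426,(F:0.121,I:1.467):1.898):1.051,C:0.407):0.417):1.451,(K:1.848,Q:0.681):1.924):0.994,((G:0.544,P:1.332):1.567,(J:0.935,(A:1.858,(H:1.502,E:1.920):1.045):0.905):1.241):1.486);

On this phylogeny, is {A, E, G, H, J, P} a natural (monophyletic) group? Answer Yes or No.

The most recent common ancestor of these taxa subtends ((G,P),(J,(A,(H,E)))).
That clade has exactly 6 tips — every listed taxon and nothing else — so the group is monophyletic.

Yes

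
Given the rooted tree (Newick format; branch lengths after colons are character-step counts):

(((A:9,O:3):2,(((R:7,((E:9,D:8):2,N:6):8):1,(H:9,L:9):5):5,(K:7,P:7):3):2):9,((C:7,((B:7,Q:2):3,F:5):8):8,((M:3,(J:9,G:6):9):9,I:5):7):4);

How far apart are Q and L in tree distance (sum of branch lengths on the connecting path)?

55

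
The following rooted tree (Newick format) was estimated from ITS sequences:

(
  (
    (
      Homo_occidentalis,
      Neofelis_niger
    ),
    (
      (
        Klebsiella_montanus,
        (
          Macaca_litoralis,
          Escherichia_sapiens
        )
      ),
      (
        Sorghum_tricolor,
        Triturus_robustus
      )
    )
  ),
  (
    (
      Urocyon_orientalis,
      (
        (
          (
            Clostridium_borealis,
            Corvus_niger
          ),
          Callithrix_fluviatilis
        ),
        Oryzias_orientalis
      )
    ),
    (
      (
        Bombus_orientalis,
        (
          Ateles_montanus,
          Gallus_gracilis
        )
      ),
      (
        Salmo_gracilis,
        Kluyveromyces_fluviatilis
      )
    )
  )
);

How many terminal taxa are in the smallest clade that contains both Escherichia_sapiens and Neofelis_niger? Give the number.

7

The MRCA of Escherichia_sapiens and Neofelis_niger is the node subtending ((Homo_occidentalis,Neofelis_niger),((Klebsiella_montanus,(Macaca_litoralis,Escherichia_sapiens)),(Sorghum_tricolor,Triturus_robustus))).
That clade contains 7 terminal taxa: Escherichia_sapiens, Homo_occidentalis, Klebsiella_montanus, Macaca_litoralis, Neofelis_niger, Sorghum_tricolor, Triturus_robustus.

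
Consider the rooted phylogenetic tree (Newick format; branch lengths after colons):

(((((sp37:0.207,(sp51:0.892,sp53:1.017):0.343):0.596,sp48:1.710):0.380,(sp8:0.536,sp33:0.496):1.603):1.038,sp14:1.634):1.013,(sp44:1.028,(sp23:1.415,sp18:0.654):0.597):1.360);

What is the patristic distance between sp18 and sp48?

6.752

The path runs sp18 → … → MRCA → … → sp48; the MRCA is the root of the tree.
Branch lengths along that path: 0.654 + 0.597 + 1.360 + 1.013 + 1.038 + 0.380 + 1.710 = 6.752.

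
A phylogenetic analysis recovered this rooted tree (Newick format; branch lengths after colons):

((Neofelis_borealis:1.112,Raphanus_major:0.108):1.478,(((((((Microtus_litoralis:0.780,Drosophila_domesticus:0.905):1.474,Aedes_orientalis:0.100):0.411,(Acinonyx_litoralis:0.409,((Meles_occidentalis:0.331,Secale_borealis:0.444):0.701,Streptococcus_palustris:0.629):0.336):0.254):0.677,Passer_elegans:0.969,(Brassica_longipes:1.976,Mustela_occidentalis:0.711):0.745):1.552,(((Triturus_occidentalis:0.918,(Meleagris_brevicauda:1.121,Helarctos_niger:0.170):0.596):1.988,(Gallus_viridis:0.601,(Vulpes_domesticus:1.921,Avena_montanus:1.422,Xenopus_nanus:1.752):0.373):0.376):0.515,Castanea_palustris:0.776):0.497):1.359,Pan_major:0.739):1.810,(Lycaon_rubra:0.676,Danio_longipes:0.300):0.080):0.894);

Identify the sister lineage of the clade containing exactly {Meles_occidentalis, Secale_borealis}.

Streptococcus_palustris

The clade containing exactly {Meles_occidentalis, Secale_borealis} attaches to the tree at the node subtending ((Meles_occidentalis,Secale_borealis),Streptococcus_palustris).
The other lineage descending from that same node — the sister group — is the single tip Streptococcus_palustris.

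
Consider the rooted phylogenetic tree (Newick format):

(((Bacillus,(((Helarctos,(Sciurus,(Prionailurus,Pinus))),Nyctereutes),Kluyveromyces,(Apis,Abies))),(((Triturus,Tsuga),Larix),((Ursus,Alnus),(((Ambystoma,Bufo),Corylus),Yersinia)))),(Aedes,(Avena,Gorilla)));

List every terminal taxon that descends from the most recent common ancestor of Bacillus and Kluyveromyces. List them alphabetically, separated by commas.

Tracing Bacillus: it sits inside (Bacillus,(((Helarctos,(Sciurus,(Prionailurus,Pinus))),Nyctereutes),Kluyveromyces,(Apis,Abies))).
Tracing Kluyveromyces: it sits inside (((Helarctos,(Sciurus,(Prionailurus,Pinus))),Nyctereutes),Kluyveromyces,(Apis,Abies)).
The smallest clade enclosing both is (Bacillus,(((Helarctos,(Sciurus,(Prionailurus,Pinus))),Nyctereutes),Kluyveromyces,(Apis,Abies))); the answer is its 9 terminal taxa in alphabetical order.

Abies, Apis, Bacillus, Helarctos, Kluyveromyces, Nyctereutes, Pinus, Prionailurus, Sciurus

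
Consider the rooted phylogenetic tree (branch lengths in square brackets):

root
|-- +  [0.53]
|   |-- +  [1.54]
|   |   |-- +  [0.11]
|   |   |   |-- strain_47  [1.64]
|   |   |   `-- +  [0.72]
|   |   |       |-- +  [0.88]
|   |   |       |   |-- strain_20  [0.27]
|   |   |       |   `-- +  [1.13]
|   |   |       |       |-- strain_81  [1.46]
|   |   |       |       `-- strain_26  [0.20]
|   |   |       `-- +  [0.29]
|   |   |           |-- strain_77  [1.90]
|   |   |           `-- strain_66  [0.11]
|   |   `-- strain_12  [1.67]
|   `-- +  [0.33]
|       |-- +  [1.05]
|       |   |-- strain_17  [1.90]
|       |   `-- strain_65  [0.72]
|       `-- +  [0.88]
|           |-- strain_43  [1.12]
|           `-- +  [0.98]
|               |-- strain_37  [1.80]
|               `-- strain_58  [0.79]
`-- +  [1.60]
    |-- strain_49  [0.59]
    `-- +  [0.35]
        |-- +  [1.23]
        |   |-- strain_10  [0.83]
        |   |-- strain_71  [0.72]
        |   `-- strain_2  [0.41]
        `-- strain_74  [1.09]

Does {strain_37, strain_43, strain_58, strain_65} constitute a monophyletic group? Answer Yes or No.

The MRCA of the listed taxa subtends ((strain_17,strain_65),(strain_43,(strain_37,strain_58))).
That clade also contains strain_17, which is not in the proposed group, so the group is not monophyletic.

No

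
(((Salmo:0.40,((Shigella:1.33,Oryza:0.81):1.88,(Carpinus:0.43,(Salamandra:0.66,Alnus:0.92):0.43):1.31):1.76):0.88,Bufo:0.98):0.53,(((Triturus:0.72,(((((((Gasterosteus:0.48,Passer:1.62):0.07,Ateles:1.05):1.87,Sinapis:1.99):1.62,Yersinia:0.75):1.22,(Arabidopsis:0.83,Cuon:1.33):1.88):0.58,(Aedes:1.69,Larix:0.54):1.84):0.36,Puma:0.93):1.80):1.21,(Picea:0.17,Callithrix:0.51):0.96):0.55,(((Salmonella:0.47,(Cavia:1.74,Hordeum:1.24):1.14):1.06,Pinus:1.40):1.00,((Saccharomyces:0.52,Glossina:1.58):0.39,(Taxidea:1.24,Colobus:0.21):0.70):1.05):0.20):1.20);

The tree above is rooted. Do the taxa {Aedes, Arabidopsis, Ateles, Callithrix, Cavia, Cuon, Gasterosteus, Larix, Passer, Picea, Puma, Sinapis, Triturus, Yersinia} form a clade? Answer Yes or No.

The MRCA of the listed taxa subtends (((Triturus,(((((((Gasterosteus,Passer),Ateles),Sinapis),Yersinia),(Arabidopsis,Cuon)),(Aedes,Larix)),Puma)),(Picea,Callithrix)),(((Salmonella,(Cavia,Hordeum)),Pinus),((Saccharomyces,Glossina),(Taxidea,Colobus)))).
That clade also contains Colobus, Glossina, Hordeum, Pinus, Saccharomyces, Salmonella, Taxidea, which are not in the proposed group, so the group is not monophyletic.

No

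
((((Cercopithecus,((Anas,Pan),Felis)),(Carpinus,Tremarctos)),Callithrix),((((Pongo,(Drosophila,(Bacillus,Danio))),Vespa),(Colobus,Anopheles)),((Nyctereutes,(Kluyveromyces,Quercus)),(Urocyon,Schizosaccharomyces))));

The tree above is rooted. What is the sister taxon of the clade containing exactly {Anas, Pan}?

The clade containing exactly {Anas, Pan} attaches to the tree at the node subtending ((Anas,Pan),Felis).
The other lineage descending from that same node — the sister group — is the single tip Felis.

Felis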